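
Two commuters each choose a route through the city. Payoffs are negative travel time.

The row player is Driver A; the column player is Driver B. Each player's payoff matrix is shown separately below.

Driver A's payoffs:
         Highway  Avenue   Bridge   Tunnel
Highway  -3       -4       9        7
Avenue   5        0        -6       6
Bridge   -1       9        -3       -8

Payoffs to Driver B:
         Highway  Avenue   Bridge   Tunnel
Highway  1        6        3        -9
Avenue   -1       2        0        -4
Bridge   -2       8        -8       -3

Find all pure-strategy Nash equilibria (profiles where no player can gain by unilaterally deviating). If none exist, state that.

(Bridge, Avenue)

Check each profile: it is a Nash equilibrium iff no player can strictly gain by switching unilaterally.
(Highway, Highway): Driver A can switch to Avenue (-3 → 5). Not NE.
(Highway, Avenue): Driver A can switch to Avenue (-4 → 0). Not NE.
(Highway, Bridge): Driver B can switch to Avenue (3 → 6). Not NE.
(Highway, Tunnel): Driver B can switch to Highway (-9 → 1). Not NE.
(Avenue, Highway): Driver B can switch to Avenue (-1 → 2). Not NE.
(Avenue, Avenue): Driver A can switch to Bridge (0 → 9). Not NE.
(Avenue, Bridge): Driver A can switch to Highway (-6 → 9). Not NE.
(Avenue, Tunnel): Driver A can switch to Highway (6 → 7). Not NE.
(Bridge, Highway): Driver A can switch to Avenue (-1 → 5). Not NE.
(Bridge, Avenue): Driver A gets 9, best alternative 0; Driver B gets 8, best alternative -2. No profitable deviation — NE.
(Bridge, Bridge): Driver A can switch to Highway (-3 → 9). Not NE.
(Bridge, Tunnel): Driver A can switch to Highway (-8 → 7). Not NE.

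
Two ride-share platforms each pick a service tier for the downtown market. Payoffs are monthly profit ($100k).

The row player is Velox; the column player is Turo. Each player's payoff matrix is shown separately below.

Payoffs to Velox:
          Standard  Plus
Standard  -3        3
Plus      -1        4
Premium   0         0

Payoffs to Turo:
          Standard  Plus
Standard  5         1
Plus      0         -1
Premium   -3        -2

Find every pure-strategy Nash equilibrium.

Velox against Standard: payoffs -3, -1, 0 → best response Premium.
Velox against Plus: payoffs 3, 4, 0 → best response Plus.
Turo against Standard: payoffs 5, 1 → best response Standard.
Turo against Plus: payoffs 0, -1 → best response Standard.
Turo against Premium: payoffs -3, -2 → best response Plus.
No profile is a mutual best response for all players.

No pure-strategy Nash equilibrium.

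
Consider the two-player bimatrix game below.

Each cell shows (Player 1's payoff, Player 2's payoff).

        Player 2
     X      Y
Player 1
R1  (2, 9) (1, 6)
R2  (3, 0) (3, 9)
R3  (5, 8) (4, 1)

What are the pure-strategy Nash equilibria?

Player 1 against X: payoffs 2, 3, 5 → best response R3.
Player 1 against Y: payoffs 1, 3, 4 → best response R3.
Player 2 against R1: payoffs 9, 6 → best response X.
Player 2 against R2: payoffs 0, 9 → best response Y.
Player 2 against R3: payoffs 8, 1 → best response X.
Mutual best responses: (R3, X).

Pure NE: (R3, X)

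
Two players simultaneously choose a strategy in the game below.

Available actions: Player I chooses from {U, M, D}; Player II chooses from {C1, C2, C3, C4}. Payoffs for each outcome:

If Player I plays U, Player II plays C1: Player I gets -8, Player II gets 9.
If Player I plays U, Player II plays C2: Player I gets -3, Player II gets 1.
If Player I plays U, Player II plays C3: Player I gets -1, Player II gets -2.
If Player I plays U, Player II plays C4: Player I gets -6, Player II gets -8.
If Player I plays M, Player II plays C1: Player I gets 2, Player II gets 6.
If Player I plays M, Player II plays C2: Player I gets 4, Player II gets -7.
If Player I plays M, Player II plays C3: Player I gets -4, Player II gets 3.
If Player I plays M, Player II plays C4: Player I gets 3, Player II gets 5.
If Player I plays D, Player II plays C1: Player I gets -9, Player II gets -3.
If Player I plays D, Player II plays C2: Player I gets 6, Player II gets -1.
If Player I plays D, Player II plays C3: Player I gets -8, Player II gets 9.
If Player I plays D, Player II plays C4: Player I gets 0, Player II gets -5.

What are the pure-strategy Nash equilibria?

Pure NE: (M, C1)

(U, C1): Player I can switch to M (-8 → 2). Not NE.
(U, C2): Player I can switch to M (-3 → 4). Not NE.
(U, C3): Player II can switch to C1 (-2 → 9). Not NE.
(U, C4): Player I can switch to M (-6 → 3). Not NE.
(M, C1): Player I gets 2, best alternative -8; Player II gets 6, best alternative 5. No profitable deviation — NE.
(M, C2): Player I can switch to D (4 → 6). Not NE.
(M, C3): Player I can switch to U (-4 → -1). Not NE.
(M, C4): Player II can switch to C1 (5 → 6). Not NE.
(D, C1): Player I can switch to U (-9 → -8). Not NE.
(D, C2): Player II can switch to C3 (-1 → 9). Not NE.
(D, C3): Player I can switch to U (-8 → -1). Not NE.
(D, C4): Player I can switch to M (0 → 3). Not NE.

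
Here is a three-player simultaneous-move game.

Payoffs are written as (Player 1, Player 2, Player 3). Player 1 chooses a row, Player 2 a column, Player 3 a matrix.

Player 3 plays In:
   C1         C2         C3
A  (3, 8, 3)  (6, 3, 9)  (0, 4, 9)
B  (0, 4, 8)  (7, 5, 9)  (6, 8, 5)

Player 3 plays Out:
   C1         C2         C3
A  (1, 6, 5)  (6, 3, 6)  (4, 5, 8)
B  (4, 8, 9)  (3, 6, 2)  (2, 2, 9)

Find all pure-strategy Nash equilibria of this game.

(B, C1, Out)

(A, C1, In): Player 3 can switch to Out (3 → 5). Not NE.
(A, C1, Out): Player 1 can switch to B (1 → 4). Not NE.
(A, C2, In): Player 1 can switch to B (6 → 7). Not NE.
(A, C2, Out): Player 2 can switch to C1 (3 → 6). Not NE.
(A, C3, In): Player 1 can switch to B (0 → 6). Not NE.
(A, C3, Out): Player 2 can switch to C1 (5 → 6). Not NE.
(B, C1, Out): Player 1 gets 4, best alternative 1; Player 2 gets 8, best alternative 6; Player 3 gets 9, best alternative 8. No profitable deviation — NE.
(The remaining 5 profiles each have a profitable deviation by the same check.)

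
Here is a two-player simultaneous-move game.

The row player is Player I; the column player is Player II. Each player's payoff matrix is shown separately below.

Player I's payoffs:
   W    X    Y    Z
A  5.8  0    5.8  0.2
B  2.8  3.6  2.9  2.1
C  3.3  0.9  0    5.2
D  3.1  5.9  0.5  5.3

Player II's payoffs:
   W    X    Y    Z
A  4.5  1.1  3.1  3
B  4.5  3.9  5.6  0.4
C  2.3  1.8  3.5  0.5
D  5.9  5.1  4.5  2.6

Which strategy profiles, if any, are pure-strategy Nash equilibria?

(A, W): Player I gets 5.8, best alternative 3.3; Player II gets 4.5, best alternative 3.1. No profitable deviation — NE.
(A, X): Player I can switch to B (0 → 3.6). Not NE.
(A, Y): Player II can switch to W (3.1 → 4.5). Not NE.
(A, Z): Player I can switch to B (0.2 → 2.1). Not NE.
(B, W): Player I can switch to A (2.8 → 5.8). Not NE.
(B, X): Player I can switch to D (3.6 → 5.9). Not NE.
(B, Y): Player I can switch to A (2.9 → 5.8). Not NE.
(B, Z): Player I can switch to C (2.1 → 5.2). Not NE.
(C, W): Player I can switch to A (3.3 → 5.8). Not NE.
(The remaining 7 profiles each have a profitable deviation by the same check.)

Pure NE: (A, W)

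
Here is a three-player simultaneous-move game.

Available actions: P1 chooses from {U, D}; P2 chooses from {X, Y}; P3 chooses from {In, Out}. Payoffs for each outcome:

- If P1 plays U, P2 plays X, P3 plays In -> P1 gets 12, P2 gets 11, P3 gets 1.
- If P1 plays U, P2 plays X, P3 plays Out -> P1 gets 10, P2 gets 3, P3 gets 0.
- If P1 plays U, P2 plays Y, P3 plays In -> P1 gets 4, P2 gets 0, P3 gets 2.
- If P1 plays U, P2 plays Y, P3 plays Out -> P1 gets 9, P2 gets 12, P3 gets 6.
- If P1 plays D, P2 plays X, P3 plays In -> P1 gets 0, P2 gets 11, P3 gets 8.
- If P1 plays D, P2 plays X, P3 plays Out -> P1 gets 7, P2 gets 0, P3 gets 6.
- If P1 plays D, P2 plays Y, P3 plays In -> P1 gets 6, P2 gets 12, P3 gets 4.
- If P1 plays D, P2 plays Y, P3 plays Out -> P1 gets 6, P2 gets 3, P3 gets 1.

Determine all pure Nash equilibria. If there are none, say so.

The pure Nash equilibria are (U, X, In), (U, Y, Out), (D, Y, In).

P1 against (X, In): payoffs 12, 0 → best response U.
P1 against (X, Out): payoffs 10, 7 → best response U.
P1 against (Y, In): payoffs 4, 6 → best response D.
P1 against (Y, Out): payoffs 9, 6 → best response U.
P2 against (U, In): payoffs 11, 0 → best response X.
P2 against (U, Out): payoffs 3, 12 → best response Y.
P2 against (D, In): payoffs 11, 12 → best response Y.
P2 against (D, Out): payoffs 0, 3 → best response Y.
P3 against (U, X): payoffs 1, 0 → best response In.
P3 against (U, Y): payoffs 2, 6 → best response Out.
P3 against (D, X): payoffs 8, 6 → best response In.
P3 against (D, Y): payoffs 4, 1 → best response In.
Mutual best responses: (U, X, In); (U, Y, Out); (D, Y, In).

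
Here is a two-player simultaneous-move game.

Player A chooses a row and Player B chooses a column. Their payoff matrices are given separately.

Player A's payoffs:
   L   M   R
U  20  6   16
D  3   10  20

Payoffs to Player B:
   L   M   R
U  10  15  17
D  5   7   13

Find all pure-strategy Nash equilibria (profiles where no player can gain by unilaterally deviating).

The unique pure-strategy Nash equilibrium is (D, R).

Mark each player's best response to every combination of opponents' strategies; a profile where every player is best-responding is a pure Nash equilibrium.
Player A against L: payoffs 20, 3 → best response U.
Player A against M: payoffs 6, 10 → best response D.
Player A against R: payoffs 16, 20 → best response D.
Player B against U: payoffs 10, 15, 17 → best response R.
Player B against D: payoffs 5, 7, 13 → best response R.
Mutual best responses: (D, R).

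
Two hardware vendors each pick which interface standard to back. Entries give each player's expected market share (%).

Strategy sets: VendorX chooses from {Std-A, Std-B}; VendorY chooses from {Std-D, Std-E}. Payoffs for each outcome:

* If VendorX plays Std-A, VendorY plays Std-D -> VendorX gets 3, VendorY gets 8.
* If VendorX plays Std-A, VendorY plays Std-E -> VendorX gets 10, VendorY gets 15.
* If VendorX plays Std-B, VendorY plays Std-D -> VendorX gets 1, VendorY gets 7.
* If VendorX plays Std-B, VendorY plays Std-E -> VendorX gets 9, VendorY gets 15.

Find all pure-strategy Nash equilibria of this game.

(Std-A, Std-E)

(Std-A, Std-D): VendorY can switch to Std-E (8 → 15). Not NE.
(Std-A, Std-E): VendorX gets 10, best alternative 9; VendorY gets 15, best alternative 8. No profitable deviation — NE.
(Std-B, Std-D): VendorX can switch to Std-A (1 → 3). Not NE.
(Std-B, Std-E): VendorX can switch to Std-A (9 → 10). Not NE.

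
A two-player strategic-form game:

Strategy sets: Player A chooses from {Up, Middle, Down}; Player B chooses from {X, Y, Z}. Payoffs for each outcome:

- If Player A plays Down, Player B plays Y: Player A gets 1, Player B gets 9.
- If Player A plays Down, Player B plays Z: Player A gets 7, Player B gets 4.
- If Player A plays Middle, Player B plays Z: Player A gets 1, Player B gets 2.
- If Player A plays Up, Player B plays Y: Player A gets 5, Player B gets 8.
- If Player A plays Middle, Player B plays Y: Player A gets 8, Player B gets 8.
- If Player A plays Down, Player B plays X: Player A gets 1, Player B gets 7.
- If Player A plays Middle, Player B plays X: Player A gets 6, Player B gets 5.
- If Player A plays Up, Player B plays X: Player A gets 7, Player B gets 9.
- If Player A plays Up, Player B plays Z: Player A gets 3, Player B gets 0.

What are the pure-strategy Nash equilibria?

Player A against X: payoffs 7, 6, 1 → best response Up.
Player A against Y: payoffs 5, 8, 1 → best response Middle.
Player A against Z: payoffs 3, 1, 7 → best response Down.
Player B against Up: payoffs 9, 8, 0 → best response X.
Player B against Middle: payoffs 5, 8, 2 → best response Y.
Player B against Down: payoffs 7, 9, 4 → best response Y.
Mutual best responses: (Up, X); (Middle, Y).

(Up, X) and (Middle, Y)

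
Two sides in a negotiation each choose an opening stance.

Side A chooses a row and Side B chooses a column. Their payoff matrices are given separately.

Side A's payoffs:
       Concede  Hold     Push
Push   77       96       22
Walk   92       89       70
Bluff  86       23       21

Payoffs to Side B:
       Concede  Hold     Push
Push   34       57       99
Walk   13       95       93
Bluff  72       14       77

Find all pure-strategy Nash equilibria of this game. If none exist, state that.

Side A against Concede: payoffs 77, 92, 86 → best response Walk.
Side A against Hold: payoffs 96, 89, 23 → best response Push.
Side A against Push: payoffs 22, 70, 21 → best response Walk.
Side B against Push: payoffs 34, 57, 99 → best response Push.
Side B against Walk: payoffs 13, 95, 93 → best response Hold.
Side B against Bluff: payoffs 72, 14, 77 → best response Push.
No profile is a mutual best response for all players.

No pure-strategy Nash equilibrium.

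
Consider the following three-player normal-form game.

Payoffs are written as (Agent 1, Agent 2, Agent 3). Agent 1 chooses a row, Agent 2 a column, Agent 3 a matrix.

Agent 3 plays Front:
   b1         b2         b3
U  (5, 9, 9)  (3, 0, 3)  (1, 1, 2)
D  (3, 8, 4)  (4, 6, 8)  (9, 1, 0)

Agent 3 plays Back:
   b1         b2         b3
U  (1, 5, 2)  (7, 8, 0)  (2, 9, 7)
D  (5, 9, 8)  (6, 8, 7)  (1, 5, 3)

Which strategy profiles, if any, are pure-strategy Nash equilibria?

(U, b1, Front): Agent 1 gets 5, best alternative 3; Agent 2 gets 9, best alternative 1; Agent 3 gets 9, best alternative 2. No profitable deviation — NE.
(U, b1, Back): Agent 1 can switch to D (1 → 5). Not NE.
(U, b2, Front): Agent 1 can switch to D (3 → 4). Not NE.
(U, b2, Back): Agent 2 can switch to b3 (8 → 9). Not NE.
(U, b3, Front): Agent 1 can switch to D (1 → 9). Not NE.
(U, b3, Back): Agent 1 gets 2, best alternative 1; Agent 2 gets 9, best alternative 8; Agent 3 gets 7, best alternative 2. No profitable deviation — NE.
(D, b1, Front): Agent 1 can switch to U (3 → 5). Not NE.
(D, b1, Back): Agent 1 gets 5, best alternative 1; Agent 2 gets 9, best alternative 8; Agent 3 gets 8, best alternative 4. No profitable deviation — NE.
(D, b2, Front): Agent 2 can switch to b1 (6 → 8). Not NE.
(D, b2, Back): Agent 1 can switch to U (6 → 7). Not NE.
(D, b3, Front): Agent 2 can switch to b1 (1 → 8). Not NE.
(The remaining 1 profile has a profitable deviation by the same check.)

The pure Nash equilibria are (U, b1, Front), (U, b3, Back), (D, b1, Back).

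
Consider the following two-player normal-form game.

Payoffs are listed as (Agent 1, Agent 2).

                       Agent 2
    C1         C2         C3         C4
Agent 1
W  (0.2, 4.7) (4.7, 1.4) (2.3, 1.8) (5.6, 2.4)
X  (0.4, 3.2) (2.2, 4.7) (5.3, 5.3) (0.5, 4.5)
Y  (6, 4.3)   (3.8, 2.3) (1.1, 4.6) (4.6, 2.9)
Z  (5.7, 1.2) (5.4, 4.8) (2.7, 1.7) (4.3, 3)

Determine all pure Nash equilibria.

(X, C3) and (Z, C2)

For each player, find the best response to each opponent profile; mutual best responses are the pure NE.
Agent 1 against C1: payoffs 0.2, 0.4, 6, 5.7 → best response Y.
Agent 1 against C2: payoffs 4.7, 2.2, 3.8, 5.4 → best response Z.
Agent 1 against C3: payoffs 2.3, 5.3, 1.1, 2.7 → best response X.
Agent 1 against C4: payoffs 5.6, 0.5, 4.6, 4.3 → best response W.
Agent 2 against W: payoffs 4.7, 1.4, 1.8, 2.4 → best response C1.
Agent 2 against X: payoffs 3.2, 4.7, 5.3, 4.5 → best response C3.
Agent 2 against Y: payoffs 4.3, 2.3, 4.6, 2.9 → best response C3.
Agent 2 against Z: payoffs 1.2, 4.8, 1.7, 3 → best response C2.
Mutual best responses: (X, C3); (Z, C2).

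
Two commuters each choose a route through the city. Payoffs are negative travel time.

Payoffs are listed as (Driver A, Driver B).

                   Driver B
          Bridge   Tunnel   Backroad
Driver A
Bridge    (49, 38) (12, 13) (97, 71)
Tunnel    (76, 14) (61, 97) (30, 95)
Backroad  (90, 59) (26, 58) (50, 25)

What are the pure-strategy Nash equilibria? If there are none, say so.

Pure-strategy Nash equilibria: (Bridge, Backroad), (Tunnel, Tunnel), (Backroad, Bridge)

For each player, find the best response to each opponent profile; mutual best responses are the pure NE.
Driver A against Bridge: payoffs 49, 76, 90 → best response Backroad.
Driver A against Tunnel: payoffs 12, 61, 26 → best response Tunnel.
Driver A against Backroad: payoffs 97, 30, 50 → best response Bridge.
Driver B against Bridge: payoffs 38, 13, 71 → best response Backroad.
Driver B against Tunnel: payoffs 14, 97, 95 → best response Tunnel.
Driver B against Backroad: payoffs 59, 58, 25 → best response Bridge.
Mutual best responses: (Bridge, Backroad); (Tunnel, Tunnel); (Backroad, Bridge).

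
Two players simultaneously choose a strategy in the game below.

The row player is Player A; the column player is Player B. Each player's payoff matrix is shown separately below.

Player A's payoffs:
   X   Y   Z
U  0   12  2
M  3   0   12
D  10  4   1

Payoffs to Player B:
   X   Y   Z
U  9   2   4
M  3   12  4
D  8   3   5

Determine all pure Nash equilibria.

The unique pure-strategy Nash equilibrium is (D, X).

Check each profile: it is a Nash equilibrium iff no player can strictly gain by switching unilaterally.
(U, X): Player A can switch to M (0 → 3). Not NE.
(U, Y): Player B can switch to X (2 → 9). Not NE.
(U, Z): Player A can switch to M (2 → 12). Not NE.
(M, X): Player A can switch to D (3 → 10). Not NE.
(M, Y): Player A can switch to U (0 → 12). Not NE.
(M, Z): Player B can switch to Y (4 → 12). Not NE.
(D, X): Player A gets 10, best alternative 3; Player B gets 8, best alternative 5. No profitable deviation — NE.
(D, Y): Player A can switch to U (4 → 12). Not NE.
(D, Z): Player A can switch to U (1 → 2). Not NE.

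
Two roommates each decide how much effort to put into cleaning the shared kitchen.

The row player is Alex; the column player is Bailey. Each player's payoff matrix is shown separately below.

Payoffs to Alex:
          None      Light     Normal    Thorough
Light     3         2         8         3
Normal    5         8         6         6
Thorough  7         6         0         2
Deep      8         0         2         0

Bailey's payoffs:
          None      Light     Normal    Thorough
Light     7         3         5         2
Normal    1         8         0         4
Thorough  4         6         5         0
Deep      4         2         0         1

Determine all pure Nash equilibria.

For each strategy profile, look for a profitable unilateral deviation.
(Light, None): Alex can switch to Normal (3 → 5). Not NE.
(Light, Light): Alex can switch to Normal (2 → 8). Not NE.
(Light, Normal): Bailey can switch to None (5 → 7). Not NE.
(Light, Thorough): Alex can switch to Normal (3 → 6). Not NE.
(Normal, None): Alex can switch to Thorough (5 → 7). Not NE.
(Normal, Light): Alex gets 8, best alternative 6; Bailey gets 8, best alternative 4. No profitable deviation — NE.
(Normal, Normal): Alex can switch to Light (6 → 8). Not NE.
(Normal, Thorough): Bailey can switch to Light (4 → 8). Not NE.
(Thorough, None): Alex can switch to Deep (7 → 8). Not NE.
(Thorough, Light): Alex can switch to Normal (6 → 8). Not NE.
(Thorough, Normal): Alex can switch to Light (0 → 8). Not NE.
(Deep, None): Alex gets 8, best alternative 7; Bailey gets 4, best alternative 2. No profitable deviation — NE.
(The remaining 4 profiles each have a profitable deviation by the same check.)

The pure Nash equilibria are (Normal, Light) and (Deep, None).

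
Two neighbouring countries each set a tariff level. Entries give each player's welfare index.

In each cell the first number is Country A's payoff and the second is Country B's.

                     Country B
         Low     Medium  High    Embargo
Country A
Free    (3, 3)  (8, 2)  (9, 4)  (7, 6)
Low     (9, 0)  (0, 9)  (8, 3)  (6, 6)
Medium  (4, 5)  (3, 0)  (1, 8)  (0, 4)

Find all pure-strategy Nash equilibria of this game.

The unique pure-strategy Nash equilibrium is (Free, Embargo).

(Free, Low): Country A can switch to Low (3 → 9). Not NE.
(Free, Medium): Country B can switch to Low (2 → 3). Not NE.
(Free, High): Country B can switch to Embargo (4 → 6). Not NE.
(Free, Embargo): Country A gets 7, best alternative 6; Country B gets 6, best alternative 4. No profitable deviation — NE.
(Low, Low): Country B can switch to Medium (0 → 9). Not NE.
(Low, Medium): Country A can switch to Free (0 → 8). Not NE.
(Low, High): Country A can switch to Free (8 → 9). Not NE.
(The remaining 5 profiles each have a profitable deviation by the same check.)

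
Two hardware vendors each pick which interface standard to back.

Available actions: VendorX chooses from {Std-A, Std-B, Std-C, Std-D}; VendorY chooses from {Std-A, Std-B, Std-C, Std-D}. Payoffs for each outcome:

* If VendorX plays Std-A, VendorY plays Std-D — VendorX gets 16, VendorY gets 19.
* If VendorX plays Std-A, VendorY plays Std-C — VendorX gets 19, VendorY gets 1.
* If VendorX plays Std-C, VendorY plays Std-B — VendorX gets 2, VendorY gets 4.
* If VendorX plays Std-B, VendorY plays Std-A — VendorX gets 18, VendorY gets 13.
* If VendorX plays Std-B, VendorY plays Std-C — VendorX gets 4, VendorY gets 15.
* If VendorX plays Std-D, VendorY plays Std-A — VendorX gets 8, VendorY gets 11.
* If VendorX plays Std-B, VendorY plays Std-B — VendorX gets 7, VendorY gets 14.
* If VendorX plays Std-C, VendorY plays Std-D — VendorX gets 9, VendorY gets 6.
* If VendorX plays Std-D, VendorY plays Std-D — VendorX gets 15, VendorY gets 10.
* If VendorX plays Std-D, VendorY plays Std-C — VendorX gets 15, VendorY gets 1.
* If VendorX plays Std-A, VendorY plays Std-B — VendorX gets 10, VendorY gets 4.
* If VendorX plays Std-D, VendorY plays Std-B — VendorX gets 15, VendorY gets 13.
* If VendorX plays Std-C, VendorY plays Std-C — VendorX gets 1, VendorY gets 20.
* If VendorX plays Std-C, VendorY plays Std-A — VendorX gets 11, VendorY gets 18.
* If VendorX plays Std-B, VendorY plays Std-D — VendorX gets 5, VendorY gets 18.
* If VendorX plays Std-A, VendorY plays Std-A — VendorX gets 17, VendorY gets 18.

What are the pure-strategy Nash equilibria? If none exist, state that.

Pure-strategy Nash equilibria: (Std-A, Std-D); (Std-D, Std-B)

VendorX against Std-A: payoffs 17, 18, 11, 8 → best response Std-B.
VendorX against Std-B: payoffs 10, 7, 2, 15 → best response Std-D.
VendorX against Std-C: payoffs 19, 4, 1, 15 → best response Std-A.
VendorX against Std-D: payoffs 16, 5, 9, 15 → best response Std-A.
VendorY against Std-A: payoffs 18, 4, 1, 19 → best response Std-D.
VendorY against Std-B: payoffs 13, 14, 15, 18 → best response Std-D.
VendorY against Std-C: payoffs 18, 4, 20, 6 → best response Std-C.
VendorY against Std-D: payoffs 11, 13, 1, 10 → best response Std-B.
Mutual best responses: (Std-A, Std-D); (Std-D, Std-B).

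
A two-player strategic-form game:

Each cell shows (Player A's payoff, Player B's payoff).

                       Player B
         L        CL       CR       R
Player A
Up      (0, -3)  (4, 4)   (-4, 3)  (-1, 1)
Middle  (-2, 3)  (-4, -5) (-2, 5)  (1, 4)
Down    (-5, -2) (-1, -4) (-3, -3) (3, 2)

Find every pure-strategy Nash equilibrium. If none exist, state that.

Player A against L: payoffs 0, -2, -5 → best response Up.
Player A against CL: payoffs 4, -4, -1 → best response Up.
Player A against CR: payoffs -4, -2, -3 → best response Middle.
Player A against R: payoffs -1, 1, 3 → best response Down.
Player B against Up: payoffs -3, 4, 3, 1 → best response CL.
Player B against Middle: payoffs 3, -5, 5, 4 → best response CR.
Player B against Down: payoffs -2, -4, -3, 2 → best response R.
Mutual best responses: (Up, CL); (Middle, CR); (Down, R).

Pure-strategy Nash equilibria: (Up, CL) and (Middle, CR) and (Down, R)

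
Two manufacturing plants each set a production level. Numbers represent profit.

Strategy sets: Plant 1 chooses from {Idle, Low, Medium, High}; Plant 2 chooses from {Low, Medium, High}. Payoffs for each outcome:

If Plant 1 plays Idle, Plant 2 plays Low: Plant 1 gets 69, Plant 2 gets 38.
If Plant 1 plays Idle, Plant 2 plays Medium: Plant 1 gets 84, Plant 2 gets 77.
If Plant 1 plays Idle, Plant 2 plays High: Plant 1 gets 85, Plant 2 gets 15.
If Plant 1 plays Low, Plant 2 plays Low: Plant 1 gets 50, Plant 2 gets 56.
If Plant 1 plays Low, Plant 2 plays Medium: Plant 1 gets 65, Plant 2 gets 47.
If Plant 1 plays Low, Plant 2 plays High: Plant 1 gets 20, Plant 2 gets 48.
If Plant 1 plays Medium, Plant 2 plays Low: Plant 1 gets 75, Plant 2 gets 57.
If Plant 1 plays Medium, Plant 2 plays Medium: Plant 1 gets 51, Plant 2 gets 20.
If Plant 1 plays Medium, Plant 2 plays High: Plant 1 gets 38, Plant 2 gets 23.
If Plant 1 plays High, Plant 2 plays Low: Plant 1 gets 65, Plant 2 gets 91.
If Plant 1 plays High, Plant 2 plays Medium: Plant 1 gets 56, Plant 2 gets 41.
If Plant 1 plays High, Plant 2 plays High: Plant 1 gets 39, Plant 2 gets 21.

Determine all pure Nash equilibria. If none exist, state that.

(Idle, Medium), (Medium, Low)

Plant 1 against Low: payoffs 69, 50, 75, 65 → best response Medium.
Plant 1 against Medium: payoffs 84, 65, 51, 56 → best response Idle.
Plant 1 against High: payoffs 85, 20, 38, 39 → best response Idle.
Plant 2 against Idle: payoffs 38, 77, 15 → best response Medium.
Plant 2 against Low: payoffs 56, 47, 48 → best response Low.
Plant 2 against Medium: payoffs 57, 20, 23 → best response Low.
Plant 2 against High: payoffs 91, 41, 21 → best response Low.
Mutual best responses: (Idle, Medium); (Medium, Low).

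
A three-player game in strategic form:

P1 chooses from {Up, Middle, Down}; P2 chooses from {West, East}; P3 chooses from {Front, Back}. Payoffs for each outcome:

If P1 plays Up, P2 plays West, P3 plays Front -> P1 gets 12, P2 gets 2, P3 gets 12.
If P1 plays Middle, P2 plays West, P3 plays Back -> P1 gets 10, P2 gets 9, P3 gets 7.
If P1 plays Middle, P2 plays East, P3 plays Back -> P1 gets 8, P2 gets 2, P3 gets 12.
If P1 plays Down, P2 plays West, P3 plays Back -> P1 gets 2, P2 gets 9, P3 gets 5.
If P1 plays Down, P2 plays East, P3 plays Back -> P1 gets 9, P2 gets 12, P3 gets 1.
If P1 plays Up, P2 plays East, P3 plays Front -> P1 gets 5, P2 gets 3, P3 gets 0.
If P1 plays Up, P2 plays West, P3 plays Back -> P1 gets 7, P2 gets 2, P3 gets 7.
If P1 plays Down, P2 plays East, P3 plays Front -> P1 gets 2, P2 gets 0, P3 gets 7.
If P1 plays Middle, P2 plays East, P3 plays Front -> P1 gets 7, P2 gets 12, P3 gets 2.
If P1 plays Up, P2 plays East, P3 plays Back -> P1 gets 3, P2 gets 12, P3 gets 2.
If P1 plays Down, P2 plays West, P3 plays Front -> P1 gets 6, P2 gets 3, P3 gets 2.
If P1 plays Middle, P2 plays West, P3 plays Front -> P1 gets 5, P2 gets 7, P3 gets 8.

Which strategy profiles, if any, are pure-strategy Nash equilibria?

For each strategy profile, look for a profitable unilateral deviation.
(Up, West, Front): P2 can switch to East (2 → 3). Not NE.
(Up, West, Back): P1 can switch to Middle (7 → 10). Not NE.
(Up, East, Front): P1 can switch to Middle (5 → 7). Not NE.
(Up, East, Back): P1 can switch to Middle (3 → 8). Not NE.
(Middle, West, Front): P1 can switch to Up (5 → 12). Not NE.
(Middle, West, Back): P3 can switch to Front (7 → 8). Not NE.
(The remaining 6 profiles each have a profitable deviation by the same check.)

There is no pure-strategy Nash equilibrium.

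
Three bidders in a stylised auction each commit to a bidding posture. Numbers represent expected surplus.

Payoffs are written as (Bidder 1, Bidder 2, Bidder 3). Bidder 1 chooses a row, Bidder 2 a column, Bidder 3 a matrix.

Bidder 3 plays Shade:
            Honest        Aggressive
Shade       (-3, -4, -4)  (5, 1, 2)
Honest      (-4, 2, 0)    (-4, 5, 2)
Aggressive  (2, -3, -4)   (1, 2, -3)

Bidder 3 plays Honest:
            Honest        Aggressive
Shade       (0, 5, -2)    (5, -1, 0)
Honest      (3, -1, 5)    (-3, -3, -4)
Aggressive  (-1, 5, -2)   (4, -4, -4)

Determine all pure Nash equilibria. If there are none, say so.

Bidder 1 against (Honest, Shade): payoffs -3, -4, 2 → best response Aggressive.
Bidder 1 against (Honest, Honest): payoffs 0, 3, -1 → best response Honest.
Bidder 1 against (Aggressive, Shade): payoffs 5, -4, 1 → best response Shade.
Bidder 1 against (Aggressive, Honest): payoffs 5, -3, 4 → best response Shade.
Bidder 2 against (Shade, Shade): payoffs -4, 1 → best response Aggressive.
Bidder 2 against (Shade, Honest): payoffs 5, -1 → best response Honest.
Bidder 2 against (Honest, Shade): payoffs 2, 5 → best response Aggressive.
Bidder 2 against (Honest, Honest): payoffs -1, -3 → best response Honest.
Bidder 2 against (Aggressive, Shade): payoffs -3, 2 → best response Aggressive.
Bidder 2 against (Aggressive, Honest): payoffs 5, -4 → best response Honest.
Bidder 3 against (Shade, Honest): payoffs -4, -2 → best response Honest.
Bidder 3 against (Shade, Aggressive): payoffs 2, 0 → best response Shade.
Bidder 3 against (Honest, Honest): payoffs 0, 5 → best response Honest.
Bidder 3 against (Honest, Aggressive): payoffs 2, -4 → best response Shade.
Bidder 3 against (Aggressive, Honest): payoffs -4, -2 → best response Honest.
Bidder 3 against (Aggressive, Aggressive): payoffs -3, -4 → best response Shade.
Mutual best responses: (Shade, Aggressive, Shade); (Honest, Honest, Honest).

(Shade, Aggressive, Shade), (Honest, Honest, Honest)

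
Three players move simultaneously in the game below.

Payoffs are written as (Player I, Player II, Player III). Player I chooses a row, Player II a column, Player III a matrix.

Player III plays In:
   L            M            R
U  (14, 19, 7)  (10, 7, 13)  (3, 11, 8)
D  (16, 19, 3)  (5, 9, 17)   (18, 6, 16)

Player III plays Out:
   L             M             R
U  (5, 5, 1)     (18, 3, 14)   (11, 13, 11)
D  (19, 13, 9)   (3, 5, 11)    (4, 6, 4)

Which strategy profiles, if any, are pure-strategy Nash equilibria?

(U, L, In): Player I can switch to D (14 → 16). Not NE.
(U, L, Out): Player I can switch to D (5 → 19). Not NE.
(U, M, In): Player II can switch to L (7 → 19). Not NE.
(U, M, Out): Player II can switch to L (3 → 5). Not NE.
(U, R, In): Player I can switch to D (3 → 18). Not NE.
(U, R, Out): Player I gets 11, best alternative 4; Player II gets 13, best alternative 5; Player III gets 11, best alternative 8. No profitable deviation — NE.
(D, L, In): Player III can switch to Out (3 → 9). Not NE.
(D, L, Out): Player I gets 19, best alternative 5; Player II gets 13, best alternative 6; Player III gets 9, best alternative 3. No profitable deviation — NE.
(D, M, In): Player I can switch to U (5 → 10). Not NE.
(D, M, Out): Player I can switch to U (3 → 18). Not NE.
(D, R, In): Player II can switch to L (6 → 19). Not NE.
(D, R, Out): Player I can switch to U (4 → 11). Not NE.

Pure-strategy Nash equilibria: (U, R, Out) and (D, L, Out)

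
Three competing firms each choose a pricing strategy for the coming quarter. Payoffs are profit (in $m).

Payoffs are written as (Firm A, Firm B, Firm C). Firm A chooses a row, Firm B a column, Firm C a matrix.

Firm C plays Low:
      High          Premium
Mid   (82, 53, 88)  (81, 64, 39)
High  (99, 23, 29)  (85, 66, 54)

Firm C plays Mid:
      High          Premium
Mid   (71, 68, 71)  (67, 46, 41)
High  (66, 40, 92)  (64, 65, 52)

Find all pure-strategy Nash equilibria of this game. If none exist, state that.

For each strategy profile, look for a profitable unilateral deviation.
(Mid, High, Low): Firm A can switch to High (82 → 99). Not NE.
(Mid, High, Mid): Firm C can switch to Low (71 → 88). Not NE.
(Mid, Premium, Low): Firm A can switch to High (81 → 85). Not NE.
(Mid, Premium, Mid): Firm B can switch to High (46 → 68). Not NE.
(High, High, Low): Firm B can switch to Premium (23 → 66). Not NE.
(High, High, Mid): Firm A can switch to Mid (66 → 71). Not NE.
(High, Premium, Low): Firm A gets 85, best alternative 81; Firm B gets 66, best alternative 23; Firm C gets 54, best alternative 52. No profitable deviation — NE.
(High, Premium, Mid): Firm A can switch to Mid (64 → 67). Not NE.

Pure NE: (High, Premium, Low)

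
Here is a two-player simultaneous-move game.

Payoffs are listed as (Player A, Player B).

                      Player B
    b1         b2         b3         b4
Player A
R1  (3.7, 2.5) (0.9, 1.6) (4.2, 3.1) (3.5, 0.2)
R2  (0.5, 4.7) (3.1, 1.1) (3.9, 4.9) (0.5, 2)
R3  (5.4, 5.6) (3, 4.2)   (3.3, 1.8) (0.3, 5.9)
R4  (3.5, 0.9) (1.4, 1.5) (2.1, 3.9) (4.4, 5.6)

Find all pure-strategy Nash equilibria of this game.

(R1, b3) and (R4, b4)

Player A against b1: payoffs 3.7, 0.5, 5.4, 3.5 → best response R3.
Player A against b2: payoffs 0.9, 3.1, 3, 1.4 → best response R2.
Player A against b3: payoffs 4.2, 3.9, 3.3, 2.1 → best response R1.
Player A against b4: payoffs 3.5, 0.5, 0.3, 4.4 → best response R4.
Player B against R1: payoffs 2.5, 1.6, 3.1, 0.2 → best response b3.
Player B against R2: payoffs 4.7, 1.1, 4.9, 2 → best response b3.
Player B against R3: payoffs 5.6, 4.2, 1.8, 5.9 → best response b4.
Player B against R4: payoffs 0.9, 1.5, 3.9, 5.6 → best response b4.
Mutual best responses: (R1, b3); (R4, b4).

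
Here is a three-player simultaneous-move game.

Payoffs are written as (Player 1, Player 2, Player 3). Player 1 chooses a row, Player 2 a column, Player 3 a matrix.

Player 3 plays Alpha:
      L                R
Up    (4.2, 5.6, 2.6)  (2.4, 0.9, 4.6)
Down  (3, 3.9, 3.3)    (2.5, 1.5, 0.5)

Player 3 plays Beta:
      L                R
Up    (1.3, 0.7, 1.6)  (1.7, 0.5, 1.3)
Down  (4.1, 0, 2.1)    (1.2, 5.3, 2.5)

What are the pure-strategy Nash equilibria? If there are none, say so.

(Up, L, Alpha)

Player 1 against (L, Alpha): payoffs 4.2, 3 → best response Up.
Player 1 against (L, Beta): payoffs 1.3, 4.1 → best response Down.
Player 1 against (R, Alpha): payoffs 2.4, 2.5 → best response Down.
Player 1 against (R, Beta): payoffs 1.7, 1.2 → best response Up.
Player 2 against (Up, Alpha): payoffs 5.6, 0.9 → best response L.
Player 2 against (Up, Beta): payoffs 0.7, 0.5 → best response L.
Player 2 against (Down, Alpha): payoffs 3.9, 1.5 → best response L.
Player 2 against (Down, Beta): payoffs 0, 5.3 → best response R.
Player 3 against (Up, L): payoffs 2.6, 1.6 → best response Alpha.
Player 3 against (Up, R): payoffs 4.6, 1.3 → best response Alpha.
Player 3 against (Down, L): payoffs 3.3, 2.1 → best response Alpha.
Player 3 against (Down, R): payoffs 0.5, 2.5 → best response Beta.
Mutual best responses: (Up, L, Alpha).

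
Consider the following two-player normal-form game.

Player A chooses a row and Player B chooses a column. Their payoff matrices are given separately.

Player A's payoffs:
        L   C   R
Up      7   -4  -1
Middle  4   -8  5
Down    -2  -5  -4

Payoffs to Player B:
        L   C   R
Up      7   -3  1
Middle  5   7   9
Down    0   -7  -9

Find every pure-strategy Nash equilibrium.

Pure-strategy Nash equilibria: (Up, L); (Middle, R)

Check each profile: it is a Nash equilibrium iff no player can strictly gain by switching unilaterally.
(Up, L): Player A gets 7, best alternative 4; Player B gets 7, best alternative 1. No profitable deviation — NE.
(Up, C): Player B can switch to L (-3 → 7). Not NE.
(Up, R): Player A can switch to Middle (-1 → 5). Not NE.
(Middle, L): Player A can switch to Up (4 → 7). Not NE.
(Middle, C): Player A can switch to Up (-8 → -4). Not NE.
(Middle, R): Player A gets 5, best alternative -1; Player B gets 9, best alternative 7. No profitable deviation — NE.
(Down, L): Player A can switch to Up (-2 → 7). Not NE.
(Down, C): Player A can switch to Up (-5 → -4). Not NE.
(The remaining 1 profile has a profitable deviation by the same check.)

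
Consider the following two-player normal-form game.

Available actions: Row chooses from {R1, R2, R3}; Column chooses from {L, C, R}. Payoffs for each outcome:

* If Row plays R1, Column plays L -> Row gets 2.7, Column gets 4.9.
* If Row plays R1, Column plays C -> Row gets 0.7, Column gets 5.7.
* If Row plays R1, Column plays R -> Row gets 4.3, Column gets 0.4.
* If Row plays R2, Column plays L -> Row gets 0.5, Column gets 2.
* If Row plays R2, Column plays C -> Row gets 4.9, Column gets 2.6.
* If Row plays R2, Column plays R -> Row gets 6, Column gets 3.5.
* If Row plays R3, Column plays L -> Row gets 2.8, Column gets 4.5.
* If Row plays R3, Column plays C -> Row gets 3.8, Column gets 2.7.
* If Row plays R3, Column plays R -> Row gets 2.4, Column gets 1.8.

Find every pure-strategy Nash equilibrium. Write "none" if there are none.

Mark each player's best response to every combination of opponents' strategies; a profile where every player is best-responding is a pure Nash equilibrium.
Row against L: payoffs 2.7, 0.5, 2.8 → best response R3.
Row against C: payoffs 0.7, 4.9, 3.8 → best response R2.
Row against R: payoffs 4.3, 6, 2.4 → best response R2.
Column against R1: payoffs 4.9, 5.7, 0.4 → best response C.
Column against R2: payoffs 2, 2.6, 3.5 → best response R.
Column against R3: payoffs 4.5, 2.7, 1.8 → best response L.
Mutual best responses: (R2, R); (R3, L).

The pure Nash equilibria are (R2, R) and (R3, L).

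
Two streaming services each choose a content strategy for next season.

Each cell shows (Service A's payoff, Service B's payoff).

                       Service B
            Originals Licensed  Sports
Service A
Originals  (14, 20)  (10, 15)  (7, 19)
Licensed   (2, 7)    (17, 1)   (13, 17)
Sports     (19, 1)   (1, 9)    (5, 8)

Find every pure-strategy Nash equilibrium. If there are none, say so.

Service A against Originals: payoffs 14, 2, 19 → best response Sports.
Service A against Licensed: payoffs 10, 17, 1 → best response Licensed.
Service A against Sports: payoffs 7, 13, 5 → best response Licensed.
Service B against Originals: payoffs 20, 15, 19 → best response Originals.
Service B against Licensed: payoffs 7, 1, 17 → best response Sports.
Service B against Sports: payoffs 1, 9, 8 → best response Licensed.
Mutual best responses: (Licensed, Sports).

Pure NE: (Licensed, Sports)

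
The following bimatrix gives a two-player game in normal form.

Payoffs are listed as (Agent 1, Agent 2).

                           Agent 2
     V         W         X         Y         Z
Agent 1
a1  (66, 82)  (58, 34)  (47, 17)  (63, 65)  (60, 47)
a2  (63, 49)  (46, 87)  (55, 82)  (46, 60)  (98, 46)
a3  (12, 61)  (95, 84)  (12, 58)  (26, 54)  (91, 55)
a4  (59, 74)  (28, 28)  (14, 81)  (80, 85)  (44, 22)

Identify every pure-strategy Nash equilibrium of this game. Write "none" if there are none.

The pure Nash equilibria are (a1, V); (a3, W); (a4, Y).

(a1, V): Agent 1 gets 66, best alternative 63; Agent 2 gets 82, best alternative 65. No profitable deviation — NE.
(a1, W): Agent 1 can switch to a3 (58 → 95). Not NE.
(a1, X): Agent 1 can switch to a2 (47 → 55). Not NE.
(a1, Y): Agent 1 can switch to a4 (63 → 80). Not NE.
(a1, Z): Agent 1 can switch to a2 (60 → 98). Not NE.
(a2, V): Agent 1 can switch to a1 (63 → 66). Not NE.
(a2, W): Agent 1 can switch to a1 (46 → 58). Not NE.
(a2, X): Agent 2 can switch to W (82 → 87). Not NE.
(a2, Y): Agent 1 can switch to a1 (46 → 63). Not NE.
(a2, Z): Agent 2 can switch to V (46 → 49). Not NE.
(a3, V): Agent 1 can switch to a1 (12 → 66). Not NE.
(a3, W): Agent 1 gets 95, best alternative 58; Agent 2 gets 84, best alternative 61. No profitable deviation — NE.
(a4, Y): Agent 1 gets 80, best alternative 63; Agent 2 gets 85, best alternative 81. No profitable deviation — NE.
(The remaining 7 profiles each have a profitable deviation by the same check.)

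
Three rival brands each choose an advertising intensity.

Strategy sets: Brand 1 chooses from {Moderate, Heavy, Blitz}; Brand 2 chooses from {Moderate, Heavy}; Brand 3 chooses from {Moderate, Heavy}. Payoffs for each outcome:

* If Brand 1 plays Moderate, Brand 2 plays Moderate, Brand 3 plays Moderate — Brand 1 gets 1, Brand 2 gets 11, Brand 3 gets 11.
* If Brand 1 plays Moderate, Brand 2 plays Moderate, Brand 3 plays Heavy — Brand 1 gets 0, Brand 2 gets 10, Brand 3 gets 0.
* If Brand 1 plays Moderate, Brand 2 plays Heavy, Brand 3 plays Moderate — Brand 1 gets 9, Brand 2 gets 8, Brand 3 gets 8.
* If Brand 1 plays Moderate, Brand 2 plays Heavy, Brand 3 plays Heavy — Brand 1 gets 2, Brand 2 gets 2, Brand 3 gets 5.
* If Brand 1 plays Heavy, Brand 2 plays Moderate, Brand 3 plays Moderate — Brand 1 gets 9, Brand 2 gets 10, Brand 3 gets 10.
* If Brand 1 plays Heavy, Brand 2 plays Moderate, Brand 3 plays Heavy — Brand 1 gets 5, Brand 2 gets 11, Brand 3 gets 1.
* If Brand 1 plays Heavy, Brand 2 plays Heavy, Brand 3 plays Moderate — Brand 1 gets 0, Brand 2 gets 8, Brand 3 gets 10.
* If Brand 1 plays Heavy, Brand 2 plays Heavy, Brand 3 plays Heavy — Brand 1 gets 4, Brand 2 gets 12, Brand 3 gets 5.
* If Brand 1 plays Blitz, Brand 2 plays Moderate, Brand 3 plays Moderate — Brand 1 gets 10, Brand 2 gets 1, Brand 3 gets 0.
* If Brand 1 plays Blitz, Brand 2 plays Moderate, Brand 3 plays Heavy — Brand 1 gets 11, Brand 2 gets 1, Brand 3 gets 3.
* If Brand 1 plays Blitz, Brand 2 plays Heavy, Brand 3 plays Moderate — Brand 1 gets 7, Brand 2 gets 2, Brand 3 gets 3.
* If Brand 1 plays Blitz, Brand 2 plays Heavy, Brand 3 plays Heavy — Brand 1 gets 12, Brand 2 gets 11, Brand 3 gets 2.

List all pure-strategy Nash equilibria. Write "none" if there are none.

For each player, find the best response to each opponent profile; mutual best responses are the pure NE.
Brand 1 against (Moderate, Moderate): payoffs 1, 9, 10 → best response Blitz.
Brand 1 against (Moderate, Heavy): payoffs 0, 5, 11 → best response Blitz.
Brand 1 against (Heavy, Moderate): payoffs 9, 0, 7 → best response Moderate.
Brand 1 against (Heavy, Heavy): payoffs 2, 4, 12 → best response Blitz.
Brand 2 against (Moderate, Moderate): payoffs 11, 8 → best response Moderate.
Brand 2 against (Moderate, Heavy): payoffs 10, 2 → best response Moderate.
Brand 2 against (Heavy, Moderate): payoffs 10, 8 → best response Moderate.
Brand 2 against (Heavy, Heavy): payoffs 11, 12 → best response Heavy.
Brand 2 against (Blitz, Moderate): payoffs 1, 2 → best response Heavy.
Brand 2 against (Blitz, Heavy): payoffs 1, 11 → best response Heavy.
Brand 3 against (Moderate, Moderate): payoffs 11, 0 → best response Moderate.
Brand 3 against (Moderate, Heavy): payoffs 8, 5 → best response Moderate.
Brand 3 against (Heavy, Moderate): payoffs 10, 1 → best response Moderate.
Brand 3 against (Heavy, Heavy): payoffs 10, 5 → best response Moderate.
Brand 3 against (Blitz, Moderate): payoffs 0, 3 → best response Heavy.
Brand 3 against (Blitz, Heavy): payoffs 3, 2 → best response Moderate.
No profile is a mutual best response for all players.

none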